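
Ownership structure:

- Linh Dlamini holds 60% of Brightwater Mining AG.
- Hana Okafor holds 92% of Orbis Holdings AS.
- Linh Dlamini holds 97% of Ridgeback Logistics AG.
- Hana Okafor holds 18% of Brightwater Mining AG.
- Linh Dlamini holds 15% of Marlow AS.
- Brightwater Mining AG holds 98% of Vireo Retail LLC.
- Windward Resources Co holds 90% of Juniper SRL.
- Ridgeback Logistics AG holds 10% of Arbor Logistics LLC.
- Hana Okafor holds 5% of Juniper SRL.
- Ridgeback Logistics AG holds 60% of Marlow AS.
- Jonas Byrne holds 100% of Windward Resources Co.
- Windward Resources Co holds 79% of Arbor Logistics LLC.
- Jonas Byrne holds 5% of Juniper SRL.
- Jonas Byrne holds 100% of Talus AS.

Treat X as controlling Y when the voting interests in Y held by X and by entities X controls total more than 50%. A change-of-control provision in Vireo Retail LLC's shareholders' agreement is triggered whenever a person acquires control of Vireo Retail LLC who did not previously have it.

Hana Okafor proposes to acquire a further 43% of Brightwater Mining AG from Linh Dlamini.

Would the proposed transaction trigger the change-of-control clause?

The purchase adds only to Hana's holdings (Linh's stake shrinks), so Hana is the only person who could newly come to control Vireo.
Hana holds 92% of Orbis, so Hana controls Orbis.
Neither Hana nor any entity Hana controls holds any voting interest in Vireo.
So before the transaction, Hana does not control Vireo.
After the purchase, Hana's direct stake in Brightwater rises to 18% + 43% = 61%, and Linh's stake falls to 17%.
Hana holds 61% of Brightwater, so Hana controls Brightwater.
Brightwater holds 98% of Vireo, so Hana controls Vireo.
Hana did not control Vireo before and does after, so the clause is triggered.

Yes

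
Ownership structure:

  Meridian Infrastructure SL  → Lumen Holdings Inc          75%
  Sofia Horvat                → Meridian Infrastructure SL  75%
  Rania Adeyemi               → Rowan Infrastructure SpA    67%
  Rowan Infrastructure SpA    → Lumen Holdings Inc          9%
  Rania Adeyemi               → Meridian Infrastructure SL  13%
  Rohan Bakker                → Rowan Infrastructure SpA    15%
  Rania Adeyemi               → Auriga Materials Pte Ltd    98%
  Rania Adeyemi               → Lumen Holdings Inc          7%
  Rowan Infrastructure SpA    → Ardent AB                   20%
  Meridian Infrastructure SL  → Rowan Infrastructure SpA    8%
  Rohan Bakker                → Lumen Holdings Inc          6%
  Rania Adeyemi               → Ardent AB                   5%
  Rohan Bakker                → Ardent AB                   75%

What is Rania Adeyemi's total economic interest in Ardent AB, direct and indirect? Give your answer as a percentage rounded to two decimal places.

18.61%

Rania reaches Ardent along 3 paths.
Direct stake: 5% = 5%.
Via Meridian → Rowan: 13% × 8% × 20% = 0.208%.
Via Rowan: 67% × 20% = 13.4%.
Total: 5% + 0.208% + 13.4% = 18.608%.
Rounded: 18.61%.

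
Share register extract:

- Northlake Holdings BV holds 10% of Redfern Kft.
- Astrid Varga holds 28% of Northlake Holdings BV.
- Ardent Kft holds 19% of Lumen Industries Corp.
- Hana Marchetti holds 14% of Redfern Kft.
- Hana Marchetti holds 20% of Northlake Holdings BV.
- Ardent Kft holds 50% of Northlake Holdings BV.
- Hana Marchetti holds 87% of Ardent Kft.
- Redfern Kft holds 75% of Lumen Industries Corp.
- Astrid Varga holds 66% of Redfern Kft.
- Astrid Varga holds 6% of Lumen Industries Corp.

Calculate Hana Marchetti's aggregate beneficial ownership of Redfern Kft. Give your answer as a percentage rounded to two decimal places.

Hana reaches Redfern along 3 paths.
Via Ardent → Northlake: 87% × 50% × 10% = 4.35%.
Via Northlake: 20% × 10% = 2%.
Direct stake: 14% = 14%.
Total: 4.35% + 2% + 14% = 20.35%.

20.35%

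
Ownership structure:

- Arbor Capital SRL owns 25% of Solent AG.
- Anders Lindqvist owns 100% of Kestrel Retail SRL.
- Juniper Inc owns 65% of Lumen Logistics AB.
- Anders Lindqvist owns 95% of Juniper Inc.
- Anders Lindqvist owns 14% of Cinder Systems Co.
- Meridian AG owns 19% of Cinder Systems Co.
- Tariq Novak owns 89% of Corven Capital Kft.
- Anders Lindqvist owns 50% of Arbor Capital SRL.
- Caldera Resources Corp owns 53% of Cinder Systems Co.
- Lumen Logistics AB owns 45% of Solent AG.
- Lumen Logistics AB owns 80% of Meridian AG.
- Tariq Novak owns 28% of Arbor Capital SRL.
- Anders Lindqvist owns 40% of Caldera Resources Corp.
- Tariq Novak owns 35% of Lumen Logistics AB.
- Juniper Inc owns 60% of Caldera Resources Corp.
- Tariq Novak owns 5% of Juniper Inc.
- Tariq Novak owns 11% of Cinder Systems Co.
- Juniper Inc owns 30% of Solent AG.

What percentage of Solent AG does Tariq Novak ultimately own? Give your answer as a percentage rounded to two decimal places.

25.71%

Tariq reaches Solent along 4 paths.
Via Juniper: 5% × 30% = 1.5%.
Via Arbor: 28% × 25% = 7%.
Via Juniper → Lumen: 5% × 65% × 45% = 1.4625%.
Via Lumen: 35% × 45% = 15.75%.
Total: 1.5% + 7% + 1.4625% + 15.75% = 25.7125%.
Rounded: 25.71%.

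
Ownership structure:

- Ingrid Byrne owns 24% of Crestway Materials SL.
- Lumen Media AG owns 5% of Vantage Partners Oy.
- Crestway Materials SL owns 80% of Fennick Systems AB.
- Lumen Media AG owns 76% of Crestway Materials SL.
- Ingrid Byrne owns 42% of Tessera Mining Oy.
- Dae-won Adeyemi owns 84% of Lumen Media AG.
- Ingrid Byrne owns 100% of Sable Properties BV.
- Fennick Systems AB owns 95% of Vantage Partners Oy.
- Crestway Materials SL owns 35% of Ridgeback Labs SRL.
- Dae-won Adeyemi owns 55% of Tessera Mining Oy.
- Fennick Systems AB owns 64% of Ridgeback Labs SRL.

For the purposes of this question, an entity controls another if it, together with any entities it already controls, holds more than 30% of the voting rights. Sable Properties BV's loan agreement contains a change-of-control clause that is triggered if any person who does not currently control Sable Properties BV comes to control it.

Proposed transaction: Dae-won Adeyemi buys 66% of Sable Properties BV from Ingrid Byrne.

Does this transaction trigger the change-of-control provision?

Yes

The purchase adds only to Dae-won's holdings (Ingrid's stake shrinks), so Dae-won is the only person who could newly come to control Sable.
Dae-won holds 55% of Tessera, so Dae-won controls Tessera.
Dae-won holds 84% of Lumen, so Dae-won controls Lumen.
Lumen holds 76% of Crestway, so Dae-won controls Crestway.
Crestway holds 80% of Fennick, so Dae-won controls Fennick.
Crestway and Fennick together hold 35% + 64% = 99% of Ridgeback, so Dae-won controls Ridgeback.
Fennick and Lumen together hold 95% + 5% = 100% of Vantage, so Dae-won controls Vantage.
Neither Dae-won nor any entity Dae-won controls holds any voting interest in Sable.
So before the transaction, Dae-won does not control Sable.
After the purchase, Dae-won holds 66% of Sable directly, and Ingrid's stake falls to 34%.
Dae-won holds 66% of Sable, so Dae-won controls Sable.
Dae-won did not control Sable before and does after, so the clause is triggered.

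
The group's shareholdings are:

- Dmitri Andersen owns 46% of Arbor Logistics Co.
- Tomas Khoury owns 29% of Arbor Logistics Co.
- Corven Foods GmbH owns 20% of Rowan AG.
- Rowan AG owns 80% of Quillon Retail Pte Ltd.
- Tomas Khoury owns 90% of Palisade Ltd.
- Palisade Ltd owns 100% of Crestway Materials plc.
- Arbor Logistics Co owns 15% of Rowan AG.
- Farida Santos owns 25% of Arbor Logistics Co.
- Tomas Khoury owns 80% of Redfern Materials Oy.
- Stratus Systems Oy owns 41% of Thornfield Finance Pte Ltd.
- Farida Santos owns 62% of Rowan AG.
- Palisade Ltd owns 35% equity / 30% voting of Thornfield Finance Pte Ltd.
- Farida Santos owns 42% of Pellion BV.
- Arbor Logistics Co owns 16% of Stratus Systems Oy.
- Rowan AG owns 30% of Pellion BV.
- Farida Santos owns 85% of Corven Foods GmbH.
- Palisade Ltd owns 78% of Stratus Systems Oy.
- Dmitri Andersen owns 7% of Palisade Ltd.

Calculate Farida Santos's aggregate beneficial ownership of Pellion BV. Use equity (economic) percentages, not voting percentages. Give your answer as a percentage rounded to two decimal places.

66.83%

Farida reaches Pellion along 4 paths.
Via Arbor → Rowan: 25% × 15% × 30% = 1.125%.
Via Rowan: 62% × 30% = 18.6%.
Via Corven → Rowan: 85% × 20% × 30% = 5.1%.
Direct stake: 42% = 42%.
Total: 1.125% + 18.6% + 5.1% + 42% = 66.825%.
Rounded: 66.83%.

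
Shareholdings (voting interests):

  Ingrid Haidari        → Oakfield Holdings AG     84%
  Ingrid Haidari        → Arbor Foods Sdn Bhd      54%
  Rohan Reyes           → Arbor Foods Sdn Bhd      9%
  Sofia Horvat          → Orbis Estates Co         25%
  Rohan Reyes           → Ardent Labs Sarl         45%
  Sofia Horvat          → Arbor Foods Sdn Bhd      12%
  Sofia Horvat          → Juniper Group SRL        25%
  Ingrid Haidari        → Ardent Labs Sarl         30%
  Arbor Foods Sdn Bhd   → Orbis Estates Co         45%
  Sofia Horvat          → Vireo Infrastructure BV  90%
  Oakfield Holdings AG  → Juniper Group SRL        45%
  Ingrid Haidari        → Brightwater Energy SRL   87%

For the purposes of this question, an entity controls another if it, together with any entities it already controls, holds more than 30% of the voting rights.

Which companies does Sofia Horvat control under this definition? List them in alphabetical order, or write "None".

Vireo Infrastructure BV

Sofia holds 90% of Vireo, so Sofia controls Vireo.
No other company's threshold is met.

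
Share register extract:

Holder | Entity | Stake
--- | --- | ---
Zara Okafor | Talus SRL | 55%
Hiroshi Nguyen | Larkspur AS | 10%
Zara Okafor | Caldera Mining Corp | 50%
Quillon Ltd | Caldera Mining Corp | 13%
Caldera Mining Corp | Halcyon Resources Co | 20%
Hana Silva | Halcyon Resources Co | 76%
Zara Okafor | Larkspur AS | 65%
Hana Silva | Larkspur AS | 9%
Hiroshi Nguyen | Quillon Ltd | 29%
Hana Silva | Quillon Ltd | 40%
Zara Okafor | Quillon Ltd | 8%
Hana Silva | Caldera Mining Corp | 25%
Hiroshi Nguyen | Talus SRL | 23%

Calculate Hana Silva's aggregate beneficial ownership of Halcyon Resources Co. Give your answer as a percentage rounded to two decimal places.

Hana reaches Halcyon along 3 paths.
Via Caldera: 25% × 20% = 5%.
Via Quillon → Caldera: 40% × 13% × 20% = 1.04%.
Direct stake: 76% = 76%.
Total: 5% + 1.04% + 76% = 82.04%.

82.04%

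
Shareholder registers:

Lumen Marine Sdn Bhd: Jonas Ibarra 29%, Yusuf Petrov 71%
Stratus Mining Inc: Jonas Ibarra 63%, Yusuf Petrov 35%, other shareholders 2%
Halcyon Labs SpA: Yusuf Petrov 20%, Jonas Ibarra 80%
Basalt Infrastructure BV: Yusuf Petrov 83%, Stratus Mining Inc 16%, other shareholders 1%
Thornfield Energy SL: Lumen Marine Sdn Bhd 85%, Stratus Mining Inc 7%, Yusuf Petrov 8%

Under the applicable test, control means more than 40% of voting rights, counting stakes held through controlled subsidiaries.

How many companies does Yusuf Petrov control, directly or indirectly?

Yusuf holds 71% of Lumen, so Yusuf controls Lumen.
Yusuf holds 83% of Basalt, so Yusuf controls Basalt.
Lumen and Yusuf together hold 85% + 8% = 93% of Thornfield, so Yusuf controls Thornfield.
No other company's threshold is met.
Yusuf controls 3 companies.

3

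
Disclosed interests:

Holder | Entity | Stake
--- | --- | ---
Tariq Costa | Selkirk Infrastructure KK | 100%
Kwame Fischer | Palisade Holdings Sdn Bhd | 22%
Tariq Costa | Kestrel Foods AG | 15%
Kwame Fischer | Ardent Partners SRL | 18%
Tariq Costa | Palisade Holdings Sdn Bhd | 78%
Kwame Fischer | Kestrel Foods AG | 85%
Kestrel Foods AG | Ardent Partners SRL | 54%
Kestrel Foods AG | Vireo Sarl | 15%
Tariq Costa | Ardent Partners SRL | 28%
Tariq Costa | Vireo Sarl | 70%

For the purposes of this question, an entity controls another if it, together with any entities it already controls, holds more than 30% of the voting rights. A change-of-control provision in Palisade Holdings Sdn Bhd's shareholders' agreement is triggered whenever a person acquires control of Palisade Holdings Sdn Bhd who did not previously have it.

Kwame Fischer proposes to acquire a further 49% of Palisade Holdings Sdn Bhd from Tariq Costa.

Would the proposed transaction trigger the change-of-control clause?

Yes

The purchase adds only to Kwame's holdings (Tariq's stake shrinks), so Kwame is the only person who could newly come to control Palisade.
Kwame holds 85% of Kestrel, so Kwame controls Kestrel.
Kwame and Kestrel together hold 18% + 54% = 72% of Ardent, so Kwame controls Ardent.
In Palisade, Kwame's side holds only 22%, not > 30%.
So before the transaction, Kwame does not control Palisade.
After the purchase, Kwame's direct stake in Palisade rises to 22% + 49% = 71%, and Tariq's stake falls to 29%.
Kwame holds 71% of Palisade, so Kwame controls Palisade.
Kwame did not control Palisade before and does after, so the clause is triggered.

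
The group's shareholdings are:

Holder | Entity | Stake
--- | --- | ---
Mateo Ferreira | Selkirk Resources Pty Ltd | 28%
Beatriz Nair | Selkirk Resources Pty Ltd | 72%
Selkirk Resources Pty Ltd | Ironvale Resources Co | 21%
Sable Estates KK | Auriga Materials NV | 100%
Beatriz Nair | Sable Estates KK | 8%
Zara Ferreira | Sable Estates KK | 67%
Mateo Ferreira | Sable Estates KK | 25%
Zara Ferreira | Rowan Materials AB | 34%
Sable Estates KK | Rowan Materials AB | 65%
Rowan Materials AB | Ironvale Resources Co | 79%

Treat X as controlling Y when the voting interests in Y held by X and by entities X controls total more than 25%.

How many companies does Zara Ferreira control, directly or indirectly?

Zara holds 67% of Sable, so Zara controls Sable.
Zara and Sable together hold 34% + 65% = 99% of Rowan, so Zara controls Rowan.
Rowan holds 79% of Ironvale, so Zara controls Ironvale.
Sable holds 100% of Auriga, so Zara controls Auriga.
No other company's threshold is met.
Zara controls 4 companies.

4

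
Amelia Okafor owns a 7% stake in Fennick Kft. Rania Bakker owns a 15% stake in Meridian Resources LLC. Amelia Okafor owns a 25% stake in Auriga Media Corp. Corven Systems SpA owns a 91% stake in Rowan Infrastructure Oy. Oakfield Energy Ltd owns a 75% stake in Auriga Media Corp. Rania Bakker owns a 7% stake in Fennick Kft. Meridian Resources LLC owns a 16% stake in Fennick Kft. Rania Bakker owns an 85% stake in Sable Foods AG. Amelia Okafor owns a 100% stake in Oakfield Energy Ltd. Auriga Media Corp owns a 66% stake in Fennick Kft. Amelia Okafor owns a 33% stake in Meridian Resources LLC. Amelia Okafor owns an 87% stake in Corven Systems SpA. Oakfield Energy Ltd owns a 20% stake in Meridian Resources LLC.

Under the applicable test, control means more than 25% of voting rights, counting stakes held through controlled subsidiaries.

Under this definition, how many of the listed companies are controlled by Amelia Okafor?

Amelia holds 100% of Oakfield, so Amelia controls Oakfield.
Amelia and Oakfield together hold 25% + 75% = 100% of Auriga, so Amelia controls Auriga.
Oakfield and Amelia together hold 20% + 33% = 53% of Meridian, so Amelia controls Meridian.
Auriga and Amelia and Meridian together hold 66% + 7% + 16% = 89% of Fennick, so Amelia controls Fennick.
Amelia holds 87% of Corven, so Amelia controls Corven.
Corven holds 91% of Rowan, so Amelia controls Rowan.
No other company's threshold is met.
Amelia controls 6 companies.

6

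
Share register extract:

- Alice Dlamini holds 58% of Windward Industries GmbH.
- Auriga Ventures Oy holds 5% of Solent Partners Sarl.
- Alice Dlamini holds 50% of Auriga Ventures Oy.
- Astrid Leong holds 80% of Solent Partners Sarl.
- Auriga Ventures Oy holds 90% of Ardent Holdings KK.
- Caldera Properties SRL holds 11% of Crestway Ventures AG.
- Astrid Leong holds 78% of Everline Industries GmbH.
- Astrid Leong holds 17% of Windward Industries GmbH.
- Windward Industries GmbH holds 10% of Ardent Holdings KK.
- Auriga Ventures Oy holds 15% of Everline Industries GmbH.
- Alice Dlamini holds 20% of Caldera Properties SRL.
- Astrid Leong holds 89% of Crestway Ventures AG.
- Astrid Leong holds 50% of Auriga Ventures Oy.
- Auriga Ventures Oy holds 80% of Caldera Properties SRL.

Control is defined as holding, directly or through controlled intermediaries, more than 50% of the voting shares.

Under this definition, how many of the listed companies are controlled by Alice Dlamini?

Alice holds 58% of Windward, so Alice controls Windward.
No other company's threshold is met.
Alice controls 1 company.

1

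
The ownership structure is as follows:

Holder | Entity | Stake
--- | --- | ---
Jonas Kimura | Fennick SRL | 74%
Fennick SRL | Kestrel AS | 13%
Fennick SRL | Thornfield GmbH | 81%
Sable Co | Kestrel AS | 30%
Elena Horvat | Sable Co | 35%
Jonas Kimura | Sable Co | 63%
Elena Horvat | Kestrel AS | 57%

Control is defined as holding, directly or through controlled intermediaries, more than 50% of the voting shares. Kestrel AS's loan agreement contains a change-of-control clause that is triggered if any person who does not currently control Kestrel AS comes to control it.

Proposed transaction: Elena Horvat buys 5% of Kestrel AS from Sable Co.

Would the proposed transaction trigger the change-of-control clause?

The purchase adds only to Elena's holdings (Sable's stake shrinks), so Elena is the only person who could newly come to control Kestrel.
Elena holds 57% of Kestrel, so Elena controls Kestrel.
So Elena already controls Kestrel before the transaction.
After the purchase, Elena's direct stake in Kestrel rises to 57% + 5% = 62%, and Sable's stake falls to 25%.
Elena controlled Kestrel already, so this is not a new person acquiring control; every other person's position is unchanged or reduced.
No new person acquires control, so the clause is not triggered.

No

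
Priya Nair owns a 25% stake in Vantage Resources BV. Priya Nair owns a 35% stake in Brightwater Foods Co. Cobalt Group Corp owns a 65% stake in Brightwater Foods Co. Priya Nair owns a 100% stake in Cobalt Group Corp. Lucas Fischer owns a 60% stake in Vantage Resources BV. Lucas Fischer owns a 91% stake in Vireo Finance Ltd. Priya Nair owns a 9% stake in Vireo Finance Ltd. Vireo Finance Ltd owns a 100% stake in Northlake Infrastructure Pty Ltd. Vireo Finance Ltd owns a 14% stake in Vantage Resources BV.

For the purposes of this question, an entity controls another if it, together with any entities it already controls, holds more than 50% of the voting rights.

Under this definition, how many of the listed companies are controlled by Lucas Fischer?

3

Lucas holds 91% of Vireo, so Lucas controls Vireo.
Vireo holds 100% of Northlake, so Lucas controls Northlake.
Vireo and Lucas together hold 14% + 60% = 74% of Vantage, so Lucas controls Vantage.
No other company's threshold is met.
Lucas controls 3 companies.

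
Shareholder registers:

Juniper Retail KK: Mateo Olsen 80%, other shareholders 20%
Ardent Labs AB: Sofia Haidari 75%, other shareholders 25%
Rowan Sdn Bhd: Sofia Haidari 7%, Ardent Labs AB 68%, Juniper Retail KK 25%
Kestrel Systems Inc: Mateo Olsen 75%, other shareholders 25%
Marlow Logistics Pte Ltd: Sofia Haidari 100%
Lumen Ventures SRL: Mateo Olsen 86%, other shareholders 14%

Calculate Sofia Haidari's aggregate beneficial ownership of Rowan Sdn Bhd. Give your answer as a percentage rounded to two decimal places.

58.00%

Sofia reaches Rowan along 2 paths.
Direct stake: 7% = 7%.
Via Ardent: 75% × 68% = 51%.
Total: 7% + 51% = 58%.
Rounded: 58.00%.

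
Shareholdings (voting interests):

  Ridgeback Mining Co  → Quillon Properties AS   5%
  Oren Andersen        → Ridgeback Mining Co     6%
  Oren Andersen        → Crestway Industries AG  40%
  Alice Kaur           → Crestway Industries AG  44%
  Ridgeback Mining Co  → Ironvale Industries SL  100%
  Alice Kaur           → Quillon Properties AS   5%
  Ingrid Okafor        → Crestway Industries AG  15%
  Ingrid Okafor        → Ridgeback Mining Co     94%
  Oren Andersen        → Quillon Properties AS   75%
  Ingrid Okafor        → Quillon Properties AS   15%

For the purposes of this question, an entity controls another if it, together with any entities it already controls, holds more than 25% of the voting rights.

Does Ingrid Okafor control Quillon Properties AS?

Ingrid holds 94% of Ridgeback, so Ingrid controls Ridgeback.
Ridgeback holds 100% of Ironvale, so Ingrid controls Ironvale.
In Quillon, Ingrid's side holds only 15% + 5% = 20%, not > 25%.
So Ingrid does not control Quillon.

No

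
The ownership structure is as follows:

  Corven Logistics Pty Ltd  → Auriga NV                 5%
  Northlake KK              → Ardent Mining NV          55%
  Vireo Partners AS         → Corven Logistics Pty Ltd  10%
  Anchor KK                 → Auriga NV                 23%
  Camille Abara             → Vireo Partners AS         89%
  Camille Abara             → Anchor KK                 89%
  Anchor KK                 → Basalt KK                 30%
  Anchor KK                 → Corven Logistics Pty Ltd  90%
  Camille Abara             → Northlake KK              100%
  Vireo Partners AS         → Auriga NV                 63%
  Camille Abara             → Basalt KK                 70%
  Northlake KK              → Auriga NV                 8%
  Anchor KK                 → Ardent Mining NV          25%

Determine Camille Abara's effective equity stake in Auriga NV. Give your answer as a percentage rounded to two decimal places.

Camille reaches Auriga along 5 paths.
Via Anchor → Corven: 89% × 90% × 5% = 4.005%.
Via Vireo → Corven: 89% × 10% × 5% = 0.445%.
Via Vireo: 89% × 63% = 56.07%.
Via Northlake: 100% × 8% = 8%.
Via Anchor: 89% × 23% = 20.47%.
Total: 4.005% + 0.445% + 56.07% + 8% + 20.47% = 88.99%.

88.99%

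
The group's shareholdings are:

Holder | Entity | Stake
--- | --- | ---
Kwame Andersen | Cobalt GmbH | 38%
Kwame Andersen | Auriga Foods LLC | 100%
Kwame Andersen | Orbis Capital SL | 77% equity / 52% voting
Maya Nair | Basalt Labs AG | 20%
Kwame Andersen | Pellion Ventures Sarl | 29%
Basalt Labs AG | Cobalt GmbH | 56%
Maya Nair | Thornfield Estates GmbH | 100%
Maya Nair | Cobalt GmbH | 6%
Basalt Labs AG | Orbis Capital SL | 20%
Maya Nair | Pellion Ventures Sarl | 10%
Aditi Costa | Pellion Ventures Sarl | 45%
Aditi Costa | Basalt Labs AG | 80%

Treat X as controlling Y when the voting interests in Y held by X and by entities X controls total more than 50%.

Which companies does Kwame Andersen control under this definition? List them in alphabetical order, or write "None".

Auriga Foods LLC, Orbis Capital SL

Kwame holds 52% of Orbis, so Kwame controls Orbis.
Kwame holds 100% of Auriga, so Kwame controls Auriga.
No other company's threshold is met.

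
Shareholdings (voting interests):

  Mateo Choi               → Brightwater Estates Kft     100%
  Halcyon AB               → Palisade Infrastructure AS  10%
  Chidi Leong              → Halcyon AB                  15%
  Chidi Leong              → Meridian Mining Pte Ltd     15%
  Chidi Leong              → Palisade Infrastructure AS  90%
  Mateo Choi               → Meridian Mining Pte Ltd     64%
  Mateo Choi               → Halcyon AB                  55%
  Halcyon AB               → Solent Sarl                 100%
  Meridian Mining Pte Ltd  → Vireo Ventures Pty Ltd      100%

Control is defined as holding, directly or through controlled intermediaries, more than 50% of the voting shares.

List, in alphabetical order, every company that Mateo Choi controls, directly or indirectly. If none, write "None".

Mateo holds 55% of Halcyon, so Mateo controls Halcyon.
Mateo holds 64% of Meridian, so Mateo controls Meridian.
Mateo holds 100% of Brightwater, so Mateo controls Brightwater.
Meridian holds 100% of Vireo, so Mateo controls Vireo.
Halcyon holds 100% of Solent, so Mateo controls Solent.
No other company's threshold is met.

Brightwater Estates Kft, Halcyon AB, Meridian Mining Pte Ltd, Solent Sarl, Vireo Ventures Pty Ltd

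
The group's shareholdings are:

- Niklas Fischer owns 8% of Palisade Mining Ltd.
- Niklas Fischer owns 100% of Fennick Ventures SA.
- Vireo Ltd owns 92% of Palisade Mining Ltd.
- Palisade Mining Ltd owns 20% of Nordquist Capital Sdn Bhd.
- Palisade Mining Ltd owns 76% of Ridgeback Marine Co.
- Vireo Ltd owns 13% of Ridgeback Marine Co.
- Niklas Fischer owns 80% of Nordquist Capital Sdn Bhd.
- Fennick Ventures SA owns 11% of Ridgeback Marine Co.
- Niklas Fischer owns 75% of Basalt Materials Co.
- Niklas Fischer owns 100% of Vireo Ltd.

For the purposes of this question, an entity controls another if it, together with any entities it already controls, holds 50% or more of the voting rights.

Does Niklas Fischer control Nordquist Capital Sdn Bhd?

Yes

Niklas holds 100% of Vireo, so Niklas controls Vireo.
Niklas and Vireo together hold 8% + 92% = 100% of Palisade, so Niklas controls Palisade.
Niklas and Palisade together hold 80% + 20% = 100% of Nordquist, so Niklas controls Nordquist.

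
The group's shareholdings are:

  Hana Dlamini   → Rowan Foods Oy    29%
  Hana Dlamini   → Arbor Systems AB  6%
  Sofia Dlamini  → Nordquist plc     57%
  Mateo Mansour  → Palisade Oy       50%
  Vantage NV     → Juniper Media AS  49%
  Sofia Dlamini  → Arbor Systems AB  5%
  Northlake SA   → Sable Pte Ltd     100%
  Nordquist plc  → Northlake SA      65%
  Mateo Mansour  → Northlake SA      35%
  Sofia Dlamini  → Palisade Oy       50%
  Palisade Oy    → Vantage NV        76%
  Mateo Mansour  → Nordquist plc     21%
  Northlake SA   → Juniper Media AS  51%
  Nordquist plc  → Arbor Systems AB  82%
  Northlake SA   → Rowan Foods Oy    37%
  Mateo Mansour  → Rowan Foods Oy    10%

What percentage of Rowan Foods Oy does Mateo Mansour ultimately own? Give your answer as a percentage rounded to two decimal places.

28.00%

Mateo reaches Rowan along 3 paths.
Direct stake: 10% = 10%.
Via Northlake: 35% × 37% = 12.95%.
Via Nordquist → Northlake: 21% × 65% × 37% = 5.0505%.
Total: 10% + 12.95% + 5.0505% = 28.0005%.
Rounded: 28.00%.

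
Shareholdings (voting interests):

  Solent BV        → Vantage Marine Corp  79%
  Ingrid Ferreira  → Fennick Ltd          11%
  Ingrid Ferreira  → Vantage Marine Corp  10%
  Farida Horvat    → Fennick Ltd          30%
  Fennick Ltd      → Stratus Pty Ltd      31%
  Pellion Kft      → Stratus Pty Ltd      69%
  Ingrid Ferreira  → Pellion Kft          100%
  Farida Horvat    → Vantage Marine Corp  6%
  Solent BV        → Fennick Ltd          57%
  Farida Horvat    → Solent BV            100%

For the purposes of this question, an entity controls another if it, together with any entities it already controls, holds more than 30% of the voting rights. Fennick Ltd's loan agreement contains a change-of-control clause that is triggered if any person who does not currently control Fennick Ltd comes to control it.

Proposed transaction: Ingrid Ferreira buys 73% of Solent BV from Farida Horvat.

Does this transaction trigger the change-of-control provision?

Yes

The purchase adds only to Ingrid's holdings (Farida's stake shrinks), so Ingrid is the only person who could newly come to control Fennick.
Ingrid holds 100% of Pellion, so Ingrid controls Pellion.
Pellion holds 69% of Stratus, so Ingrid controls Stratus.
In Fennick, Ingrid's side holds only 11%, not > 30%.
So before the transaction, Ingrid does not control Fennick.
After the purchase, Ingrid holds 73% of Solent directly, and Farida's stake falls to 27%.
Ingrid holds 73% of Solent, so Ingrid controls Solent.
Ingrid and Solent together hold 11% + 57% = 68% of Fennick, so Ingrid controls Fennick.
Ingrid did not control Fennick before and does after, so the clause is triggered.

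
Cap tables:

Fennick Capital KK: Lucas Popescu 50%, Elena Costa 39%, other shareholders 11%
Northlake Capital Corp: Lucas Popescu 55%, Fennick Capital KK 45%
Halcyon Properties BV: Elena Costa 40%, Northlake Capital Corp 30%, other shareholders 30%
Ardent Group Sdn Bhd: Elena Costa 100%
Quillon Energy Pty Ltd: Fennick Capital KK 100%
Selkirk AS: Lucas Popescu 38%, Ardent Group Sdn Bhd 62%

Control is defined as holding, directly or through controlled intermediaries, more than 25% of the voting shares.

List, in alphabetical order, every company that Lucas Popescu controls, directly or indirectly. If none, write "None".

Fennick Capital KK, Halcyon Properties BV, Northlake Capital Corp, Quillon Energy Pty Ltd, Selkirk AS

Lucas holds 50% of Fennick, so Lucas controls Fennick.
Lucas and Fennick together hold 55% + 45% = 100% of Northlake, so Lucas controls Northlake.
Northlake holds 30% of Halcyon, so Lucas controls Halcyon.
Fennick holds 100% of Quillon, so Lucas controls Quillon.
Lucas holds 38% of Selkirk, so Lucas controls Selkirk.
No other company's threshold is met.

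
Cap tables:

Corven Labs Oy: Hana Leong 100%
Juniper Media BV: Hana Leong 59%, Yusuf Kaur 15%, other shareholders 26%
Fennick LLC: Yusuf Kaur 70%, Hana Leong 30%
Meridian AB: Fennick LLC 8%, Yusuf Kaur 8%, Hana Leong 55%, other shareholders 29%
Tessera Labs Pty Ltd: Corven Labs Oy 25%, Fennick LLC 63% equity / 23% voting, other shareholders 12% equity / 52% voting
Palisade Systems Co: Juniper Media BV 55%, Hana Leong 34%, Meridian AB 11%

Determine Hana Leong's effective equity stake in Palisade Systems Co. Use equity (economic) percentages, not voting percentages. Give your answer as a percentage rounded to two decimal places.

72.76%

Hana reaches Palisade along 4 paths.
Via Juniper: 59% × 55% = 32.45%.
Direct stake: 34% = 34%.
Via Fennick → Meridian: 30% × 8% × 11% = 0.264%.
Via Meridian: 55% × 11% = 6.05%.
Total: 32.45% + 34% + 0.264% + 6.05% = 72.764%.
Rounded: 72.76%.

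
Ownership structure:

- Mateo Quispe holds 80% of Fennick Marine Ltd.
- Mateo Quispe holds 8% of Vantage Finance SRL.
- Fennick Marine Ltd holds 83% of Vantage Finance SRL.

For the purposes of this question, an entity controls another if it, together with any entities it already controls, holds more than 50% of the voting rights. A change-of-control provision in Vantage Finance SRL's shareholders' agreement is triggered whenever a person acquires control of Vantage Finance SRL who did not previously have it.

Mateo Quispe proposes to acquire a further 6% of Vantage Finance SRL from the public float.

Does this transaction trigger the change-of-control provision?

No

The purchase changes only Mateo's holdings, so Mateo is the only person who could newly come to control Vantage.
Mateo holds 80% of Fennick, so Mateo controls Fennick.
Fennick and Mateo together hold 83% + 8% = 91% of Vantage, so Mateo controls Vantage.
So Mateo already controls Vantage before the transaction.
After the purchase, Mateo's direct stake in Vantage rises to 8% + 6% = 14%.
Mateo controlled Vantage already, so this is not a new person acquiring control; every other person's position is unchanged or reduced.
No new person acquires control, so the clause is not triggered.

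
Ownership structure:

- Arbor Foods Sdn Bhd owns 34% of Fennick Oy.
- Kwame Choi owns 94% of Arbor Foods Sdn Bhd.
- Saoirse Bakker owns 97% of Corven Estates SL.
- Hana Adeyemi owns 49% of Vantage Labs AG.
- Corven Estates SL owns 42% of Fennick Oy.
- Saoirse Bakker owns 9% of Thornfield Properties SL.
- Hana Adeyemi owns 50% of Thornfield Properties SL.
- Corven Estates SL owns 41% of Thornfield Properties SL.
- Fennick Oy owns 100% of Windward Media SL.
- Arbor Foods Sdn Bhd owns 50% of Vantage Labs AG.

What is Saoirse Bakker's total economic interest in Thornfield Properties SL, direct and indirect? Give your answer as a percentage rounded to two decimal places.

Saoirse reaches Thornfield along 2 paths.
Direct stake: 9% = 9%.
Via Corven: 97% × 41% = 39.77%.
Total: 9% + 39.77% = 48.77%.

48.77%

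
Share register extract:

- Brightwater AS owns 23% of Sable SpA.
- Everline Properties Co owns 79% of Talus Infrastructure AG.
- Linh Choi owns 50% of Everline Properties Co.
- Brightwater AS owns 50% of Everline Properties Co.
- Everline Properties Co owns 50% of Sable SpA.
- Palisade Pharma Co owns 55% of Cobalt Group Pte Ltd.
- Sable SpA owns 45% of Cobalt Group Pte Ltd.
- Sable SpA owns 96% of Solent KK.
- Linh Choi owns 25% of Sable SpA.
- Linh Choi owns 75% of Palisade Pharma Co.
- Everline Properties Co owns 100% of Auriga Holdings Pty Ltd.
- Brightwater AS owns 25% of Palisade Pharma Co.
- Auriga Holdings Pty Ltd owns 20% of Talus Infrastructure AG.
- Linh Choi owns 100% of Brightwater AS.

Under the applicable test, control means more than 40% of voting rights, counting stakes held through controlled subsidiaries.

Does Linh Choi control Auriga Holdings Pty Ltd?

Yes

Linh holds 100% of Brightwater, so Linh controls Brightwater.
Brightwater and Linh together hold 50% + 50% = 100% of Everline, so Linh controls Everline.
Everline holds 100% of Auriga, so Linh controls Auriga.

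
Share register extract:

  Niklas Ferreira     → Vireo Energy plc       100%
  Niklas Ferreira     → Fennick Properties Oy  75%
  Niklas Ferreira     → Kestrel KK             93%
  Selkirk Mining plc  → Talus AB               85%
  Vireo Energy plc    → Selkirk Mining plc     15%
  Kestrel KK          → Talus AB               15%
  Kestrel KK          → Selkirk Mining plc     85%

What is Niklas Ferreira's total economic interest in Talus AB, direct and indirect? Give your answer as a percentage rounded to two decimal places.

93.89%

Niklas reaches Talus along 3 paths.
Via Kestrel: 93% × 15% = 13.95%.
Via Vireo → Selkirk: 100% × 15% × 85% = 12.75%.
Via Kestrel → Selkirk: 93% × 85% × 85% = 67.1925%.
Total: 13.95% + 12.75% + 67.1925% = 93.8925%.
Rounded: 93.89%.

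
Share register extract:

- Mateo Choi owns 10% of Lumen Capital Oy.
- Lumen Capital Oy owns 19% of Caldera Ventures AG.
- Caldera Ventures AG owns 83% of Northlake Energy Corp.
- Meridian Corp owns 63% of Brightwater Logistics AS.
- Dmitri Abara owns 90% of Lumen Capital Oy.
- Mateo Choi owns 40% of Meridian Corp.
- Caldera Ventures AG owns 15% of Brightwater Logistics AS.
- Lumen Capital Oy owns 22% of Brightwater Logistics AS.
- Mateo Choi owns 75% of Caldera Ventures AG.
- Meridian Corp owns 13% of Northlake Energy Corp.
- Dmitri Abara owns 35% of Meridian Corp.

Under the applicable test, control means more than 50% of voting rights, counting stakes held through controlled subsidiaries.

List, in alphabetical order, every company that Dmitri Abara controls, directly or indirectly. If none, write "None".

Dmitri holds 90% of Lumen, so Dmitri controls Lumen.
No other company's threshold is met.

Lumen Capital Oy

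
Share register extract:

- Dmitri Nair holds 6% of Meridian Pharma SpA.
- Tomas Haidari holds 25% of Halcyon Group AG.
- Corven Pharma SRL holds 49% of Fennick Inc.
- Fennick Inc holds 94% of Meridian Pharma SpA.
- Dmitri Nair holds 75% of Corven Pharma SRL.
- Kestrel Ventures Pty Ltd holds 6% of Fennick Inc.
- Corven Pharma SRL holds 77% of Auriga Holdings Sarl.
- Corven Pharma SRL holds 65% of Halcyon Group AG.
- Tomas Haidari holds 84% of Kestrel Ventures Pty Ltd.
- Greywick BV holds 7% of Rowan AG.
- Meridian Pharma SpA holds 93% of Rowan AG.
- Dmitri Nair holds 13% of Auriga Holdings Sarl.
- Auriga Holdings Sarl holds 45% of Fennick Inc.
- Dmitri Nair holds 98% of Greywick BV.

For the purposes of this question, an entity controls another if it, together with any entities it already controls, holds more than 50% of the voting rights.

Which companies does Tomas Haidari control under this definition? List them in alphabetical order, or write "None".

Kestrel Ventures Pty Ltd

Tomas holds 84% of Kestrel, so Tomas controls Kestrel.
No other company's threshold is met.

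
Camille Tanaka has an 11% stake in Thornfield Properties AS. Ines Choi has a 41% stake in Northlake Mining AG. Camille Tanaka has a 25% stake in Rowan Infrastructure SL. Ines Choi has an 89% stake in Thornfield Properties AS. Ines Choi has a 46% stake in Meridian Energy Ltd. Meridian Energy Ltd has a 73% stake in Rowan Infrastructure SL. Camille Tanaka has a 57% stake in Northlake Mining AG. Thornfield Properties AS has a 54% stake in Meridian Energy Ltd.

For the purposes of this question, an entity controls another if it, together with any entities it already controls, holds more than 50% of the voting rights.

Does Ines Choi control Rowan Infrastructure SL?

Ines holds 89% of Thornfield, so Ines controls Thornfield.
Thornfield and Ines together hold 54% + 46% = 100% of Meridian, so Ines controls Meridian.
Meridian holds 73% of Rowan, so Ines controls Rowan.

Yes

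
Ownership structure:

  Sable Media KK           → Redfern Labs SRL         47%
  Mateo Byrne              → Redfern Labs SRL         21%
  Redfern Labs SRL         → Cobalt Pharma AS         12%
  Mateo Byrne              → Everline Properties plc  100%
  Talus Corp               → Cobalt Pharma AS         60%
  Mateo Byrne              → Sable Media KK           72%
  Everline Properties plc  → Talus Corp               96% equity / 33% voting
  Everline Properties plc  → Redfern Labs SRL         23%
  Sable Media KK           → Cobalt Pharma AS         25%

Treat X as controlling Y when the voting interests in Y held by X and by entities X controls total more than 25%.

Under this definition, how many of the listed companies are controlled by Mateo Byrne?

5

Mateo holds 100% of Everline, so Mateo controls Everline.
Mateo holds 72% of Sable, so Mateo controls Sable.
Sable and Everline and Mateo together hold 47% + 23% + 21% = 91% of Redfern, so Mateo controls Redfern.
Everline holds 33% of Talus, so Mateo controls Talus.
Sable and Redfern and Talus together hold 25% + 12% + 60% = 97% of Cobalt, so Mateo controls Cobalt.
Mateo controls 5 companies.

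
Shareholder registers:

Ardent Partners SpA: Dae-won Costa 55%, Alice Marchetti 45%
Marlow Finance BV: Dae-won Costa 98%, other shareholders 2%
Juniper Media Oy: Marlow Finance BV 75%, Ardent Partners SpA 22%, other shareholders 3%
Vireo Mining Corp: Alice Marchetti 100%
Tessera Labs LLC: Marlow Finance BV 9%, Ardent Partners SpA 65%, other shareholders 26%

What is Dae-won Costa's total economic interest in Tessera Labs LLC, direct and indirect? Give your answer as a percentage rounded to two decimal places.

44.57%

Dae-won reaches Tessera along 2 paths.
Via Marlow: 98% × 9% = 8.82%.
Via Ardent: 55% × 65% = 35.75%.
Total: 8.82% + 35.75% = 44.57%.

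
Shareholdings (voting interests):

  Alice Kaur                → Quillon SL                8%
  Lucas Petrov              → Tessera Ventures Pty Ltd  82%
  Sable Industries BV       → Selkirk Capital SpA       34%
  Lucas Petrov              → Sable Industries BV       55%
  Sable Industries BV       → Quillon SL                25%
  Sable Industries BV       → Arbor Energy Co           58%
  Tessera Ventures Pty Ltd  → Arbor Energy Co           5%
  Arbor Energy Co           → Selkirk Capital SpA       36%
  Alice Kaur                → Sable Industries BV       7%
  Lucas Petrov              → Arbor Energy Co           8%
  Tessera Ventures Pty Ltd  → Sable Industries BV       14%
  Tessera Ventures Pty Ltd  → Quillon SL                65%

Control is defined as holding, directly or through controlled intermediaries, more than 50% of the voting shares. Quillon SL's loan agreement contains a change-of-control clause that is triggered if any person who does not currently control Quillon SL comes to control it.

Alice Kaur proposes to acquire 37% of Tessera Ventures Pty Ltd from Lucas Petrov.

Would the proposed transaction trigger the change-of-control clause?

The purchase adds only to Alice's holdings (Lucas's stake shrinks), so Alice is the only person who could newly come to control Quillon.
Alice's largest direct stake is 8% in Quillon, which does not meet the threshold, so Alice controls no company.
In Quillon, Alice's side holds only 8%, not > 50%.
So before the transaction, Alice does not control Quillon.
After the purchase, Alice holds 37% of Tessera directly, and Lucas's stake falls to 45%.
Alice's side now holds 37% of Tessera, not > 50%, so Alice still does not control Tessera.
After the transaction, Alice's side holds 8% of Quillon, not > 50%, so Alice still does not control Quillon.
No new person acquires control, so the clause is not triggered.

No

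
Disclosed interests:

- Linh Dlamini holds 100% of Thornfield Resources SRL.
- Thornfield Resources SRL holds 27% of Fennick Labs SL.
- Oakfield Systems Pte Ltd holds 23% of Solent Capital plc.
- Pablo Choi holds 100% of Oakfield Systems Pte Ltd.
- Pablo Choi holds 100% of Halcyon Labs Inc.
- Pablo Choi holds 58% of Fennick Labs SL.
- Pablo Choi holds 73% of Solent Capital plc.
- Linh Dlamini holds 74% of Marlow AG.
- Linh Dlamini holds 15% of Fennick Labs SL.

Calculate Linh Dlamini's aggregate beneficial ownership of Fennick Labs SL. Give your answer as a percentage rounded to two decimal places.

Linh reaches Fennick along 2 paths.
Direct stake: 15% = 15%.
Via Thornfield: 100% × 27% = 27%.
Total: 15% + 27% = 42%.
Rounded: 42.00%.

42.00%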